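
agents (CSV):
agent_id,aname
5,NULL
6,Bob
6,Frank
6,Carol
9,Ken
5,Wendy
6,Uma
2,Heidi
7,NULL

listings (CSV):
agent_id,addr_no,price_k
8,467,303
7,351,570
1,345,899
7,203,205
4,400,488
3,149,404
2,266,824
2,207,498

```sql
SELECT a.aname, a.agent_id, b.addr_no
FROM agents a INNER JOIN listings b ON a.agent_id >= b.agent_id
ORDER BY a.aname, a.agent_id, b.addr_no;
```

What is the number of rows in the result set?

INNER JOIN keeps only pairs where the ON condition holds.
Matching on a.agent_id >= b.agent_id.
- a (agent_id=5) pairs with 5 row(s) of b.
- a (agent_id=6) pairs with 5 row(s) of b.
- a (agent_id=6) pairs with 5 row(s) of b.
- a (agent_id=6) pairs with 5 row(s) of b.
- a (agent_id=9) pairs with 8 row(s) of b.
- a (agent_id=5) pairs with 5 row(s) of b.
- a (agent_id=6) pairs with 5 row(s) of b.
- a (agent_id=2) pairs with 3 row(s) of b.
- a (agent_id=7) pairs with 7 row(s) of b.
Total: 48 rows.

48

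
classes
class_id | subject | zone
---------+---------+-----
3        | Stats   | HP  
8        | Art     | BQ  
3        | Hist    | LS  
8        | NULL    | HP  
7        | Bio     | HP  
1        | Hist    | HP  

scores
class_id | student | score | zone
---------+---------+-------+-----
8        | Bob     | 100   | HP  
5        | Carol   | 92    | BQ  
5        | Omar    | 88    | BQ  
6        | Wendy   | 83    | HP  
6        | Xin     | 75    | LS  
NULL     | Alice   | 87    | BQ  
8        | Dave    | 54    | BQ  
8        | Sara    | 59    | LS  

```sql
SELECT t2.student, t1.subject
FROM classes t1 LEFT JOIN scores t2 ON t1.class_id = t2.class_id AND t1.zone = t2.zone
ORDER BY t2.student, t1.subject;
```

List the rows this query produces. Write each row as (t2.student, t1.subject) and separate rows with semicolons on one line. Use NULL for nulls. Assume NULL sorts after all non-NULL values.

(Bob, NULL); (Dave, Art); (NULL, Bio); (NULL, Hist); (NULL, Hist); (NULL, Stats)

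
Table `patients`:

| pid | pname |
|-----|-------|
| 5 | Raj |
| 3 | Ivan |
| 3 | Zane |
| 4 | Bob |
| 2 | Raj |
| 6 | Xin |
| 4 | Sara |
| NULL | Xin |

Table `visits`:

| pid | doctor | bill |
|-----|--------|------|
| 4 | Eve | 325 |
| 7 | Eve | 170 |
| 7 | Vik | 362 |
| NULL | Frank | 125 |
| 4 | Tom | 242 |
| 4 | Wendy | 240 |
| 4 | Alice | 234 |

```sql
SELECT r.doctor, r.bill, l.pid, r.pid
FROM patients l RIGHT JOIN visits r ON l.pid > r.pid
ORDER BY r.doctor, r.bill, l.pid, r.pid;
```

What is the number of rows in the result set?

RIGHT JOIN keeps every row from `visits`; unmatched rows get NULL for `patients`'s columns.
Matching on l.pid > r.pid. A NULL in a compared column never satisfies the condition.
- pid=5: 4 matching r row(s), so 4 row(s) emitted.
- pid=3: no matching r row.
- pid=3: no matching r row.
- pid=4: no matching r row.
- pid=2: no matching r row.
- pid=6: 4 matching r row(s), so 4 row(s) emitted.
- pid=4: no matching r row.
- pid=NULL: no matching r row.
- 3 r row(s) had no l match → kept, l columns NULL.
Total: 8 matched + 3 padded = 11 rows.

11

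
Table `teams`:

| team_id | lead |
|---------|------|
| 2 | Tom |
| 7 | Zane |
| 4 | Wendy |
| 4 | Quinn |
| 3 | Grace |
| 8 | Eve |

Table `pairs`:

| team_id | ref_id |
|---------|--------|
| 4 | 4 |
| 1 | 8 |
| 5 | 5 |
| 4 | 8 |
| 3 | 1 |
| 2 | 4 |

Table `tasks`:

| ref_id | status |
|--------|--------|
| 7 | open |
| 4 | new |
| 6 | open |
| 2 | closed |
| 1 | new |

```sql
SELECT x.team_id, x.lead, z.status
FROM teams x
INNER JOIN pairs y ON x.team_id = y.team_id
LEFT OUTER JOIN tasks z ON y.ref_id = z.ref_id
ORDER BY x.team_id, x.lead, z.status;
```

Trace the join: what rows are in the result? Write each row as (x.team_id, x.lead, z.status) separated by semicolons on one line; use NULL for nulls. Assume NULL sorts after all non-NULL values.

Step 1 — x INNER JOIN y on team_id → 6 row(s).
Then LEFT JOIN `tasks z` on ref_id: each of those 6 rows is kept; rows whose y.ref_id has no match in z get NULL for z's columns.

(2, Tom, new); (3, Grace, new); (4, Quinn, new); (4, Quinn, NULL); (4, Wendy, new); (4, Wendy, NULL)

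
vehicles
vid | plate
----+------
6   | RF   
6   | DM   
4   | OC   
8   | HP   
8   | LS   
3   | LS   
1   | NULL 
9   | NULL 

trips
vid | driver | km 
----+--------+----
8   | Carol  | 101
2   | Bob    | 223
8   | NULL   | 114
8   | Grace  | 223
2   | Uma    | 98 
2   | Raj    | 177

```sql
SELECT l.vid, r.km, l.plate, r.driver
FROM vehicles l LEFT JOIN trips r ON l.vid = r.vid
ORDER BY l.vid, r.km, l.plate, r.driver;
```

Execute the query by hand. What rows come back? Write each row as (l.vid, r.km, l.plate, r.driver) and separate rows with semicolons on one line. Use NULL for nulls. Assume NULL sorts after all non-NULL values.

(1, NULL, NULL, NULL); (3, NULL, LS, NULL); (4, NULL, OC, NULL); (6, NULL, DM, NULL); (6, NULL, RF, NULL); (8, 101, HP, Carol); (8, 101, LS, Carol); (8, 114, HP, NULL); (8, 114, LS, NULL); (8, 223, HP, Grace); (8, 223, LS, Grace); (9, NULL, NULL, NULL)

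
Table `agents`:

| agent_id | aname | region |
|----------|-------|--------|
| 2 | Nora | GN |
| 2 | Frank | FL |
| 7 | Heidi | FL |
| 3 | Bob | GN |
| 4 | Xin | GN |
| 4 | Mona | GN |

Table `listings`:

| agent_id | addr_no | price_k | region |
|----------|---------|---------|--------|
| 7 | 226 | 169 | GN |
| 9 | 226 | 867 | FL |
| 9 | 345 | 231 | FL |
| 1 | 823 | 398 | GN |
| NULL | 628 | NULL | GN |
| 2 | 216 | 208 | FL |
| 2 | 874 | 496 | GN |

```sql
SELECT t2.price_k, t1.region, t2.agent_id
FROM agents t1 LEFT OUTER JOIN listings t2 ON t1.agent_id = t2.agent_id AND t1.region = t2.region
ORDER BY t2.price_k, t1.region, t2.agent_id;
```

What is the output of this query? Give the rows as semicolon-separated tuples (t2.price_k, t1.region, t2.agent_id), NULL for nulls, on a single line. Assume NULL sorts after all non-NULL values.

LEFT JOIN keeps every row from `agents`; unmatched rows get NULL for `listings`'s columns.
Matching on t1.agent_id = t2.agent_id AND t1.region = t2.region. A NULL in a compared column never satisfies the condition.
- t1 row (agent_id=2, region=GN): matches 1 t2 row(s) → 1 output row(s).
- t1 row (agent_id=2, region=FL): matches 1 t2 row(s) → 1 output row(s).
- t1 row (agent_id=7, region=FL): no match → kept, t2 columns NULL.
- t1 row (agent_id=3, region=GN): no match → kept, t2 columns NULL.
- t1 row (agent_id=4, region=GN): no match → kept, t2 columns NULL.
- t1 row (agent_id=4, region=GN): no match → kept, t2 columns NULL.
After projecting and ordering:
t2.price_k | t1.region | t2.agent_id
208 | FL | 2
496 | GN | 2
NULL | FL | NULL
NULL | GN | NULL
NULL | GN | NULL
NULL | GN | NULL

(208, FL, 2); (496, GN, 2); (NULL, FL, NULL); (NULL, GN, NULL); (NULL, GN, NULL); (NULL, GN, NULL)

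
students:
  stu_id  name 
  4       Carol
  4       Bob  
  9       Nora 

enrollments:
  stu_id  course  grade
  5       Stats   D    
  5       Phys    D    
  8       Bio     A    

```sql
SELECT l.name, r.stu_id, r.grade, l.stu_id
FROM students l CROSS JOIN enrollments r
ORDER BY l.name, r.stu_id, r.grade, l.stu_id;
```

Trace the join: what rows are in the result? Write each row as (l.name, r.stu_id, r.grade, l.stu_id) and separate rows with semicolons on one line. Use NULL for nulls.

CROSS JOIN pairs every row of `students` with every row of `enrollments`: 3 × 3 = 9 rows.

(Bob, 5, D, 4); (Bob, 5, D, 4); (Bob, 8, A, 4); (Carol, 5, D, 4); (Carol, 5, D, 4); (Carol, 8, A, 4); (Nora, 5, D, 9); (Nora, 5, D, 9); (Nora, 8, A, 9)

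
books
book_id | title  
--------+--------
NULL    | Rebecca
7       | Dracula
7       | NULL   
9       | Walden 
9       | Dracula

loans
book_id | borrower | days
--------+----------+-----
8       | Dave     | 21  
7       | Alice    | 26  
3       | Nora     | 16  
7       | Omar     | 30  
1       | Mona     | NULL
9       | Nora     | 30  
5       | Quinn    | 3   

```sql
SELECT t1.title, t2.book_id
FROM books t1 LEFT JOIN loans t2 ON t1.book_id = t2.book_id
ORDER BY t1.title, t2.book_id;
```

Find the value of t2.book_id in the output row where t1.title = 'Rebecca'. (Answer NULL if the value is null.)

NULL

LEFT JOIN keeps every row from `books`; unmatched rows get NULL for `loans`'s columns.
Matching on t1.book_id = t2.book_id. A NULL in a compared column never satisfies the condition.
Matched pairs: 6; unmatched t1 rows kept: 1.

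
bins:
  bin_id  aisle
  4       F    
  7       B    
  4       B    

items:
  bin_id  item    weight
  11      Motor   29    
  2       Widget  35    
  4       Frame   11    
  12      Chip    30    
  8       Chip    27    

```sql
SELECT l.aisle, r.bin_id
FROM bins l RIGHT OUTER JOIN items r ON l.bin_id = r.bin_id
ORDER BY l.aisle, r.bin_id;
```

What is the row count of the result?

6

RIGHT JOIN keeps every row from `items`; unmatched rows get NULL for `bins`'s columns.
Matching on l.bin_id = r.bin_id.
Matched pairs: 2; unmatched r rows kept: 4.
Total: 2 matched + 4 padded = 6 rows.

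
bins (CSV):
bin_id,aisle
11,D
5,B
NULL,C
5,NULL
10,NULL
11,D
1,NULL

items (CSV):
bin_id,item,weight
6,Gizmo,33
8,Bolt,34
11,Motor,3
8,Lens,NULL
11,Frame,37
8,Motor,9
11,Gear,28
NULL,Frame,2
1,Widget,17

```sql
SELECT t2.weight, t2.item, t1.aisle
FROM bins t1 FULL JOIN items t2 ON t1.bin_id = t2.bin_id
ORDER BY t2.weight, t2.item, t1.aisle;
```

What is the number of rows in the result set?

16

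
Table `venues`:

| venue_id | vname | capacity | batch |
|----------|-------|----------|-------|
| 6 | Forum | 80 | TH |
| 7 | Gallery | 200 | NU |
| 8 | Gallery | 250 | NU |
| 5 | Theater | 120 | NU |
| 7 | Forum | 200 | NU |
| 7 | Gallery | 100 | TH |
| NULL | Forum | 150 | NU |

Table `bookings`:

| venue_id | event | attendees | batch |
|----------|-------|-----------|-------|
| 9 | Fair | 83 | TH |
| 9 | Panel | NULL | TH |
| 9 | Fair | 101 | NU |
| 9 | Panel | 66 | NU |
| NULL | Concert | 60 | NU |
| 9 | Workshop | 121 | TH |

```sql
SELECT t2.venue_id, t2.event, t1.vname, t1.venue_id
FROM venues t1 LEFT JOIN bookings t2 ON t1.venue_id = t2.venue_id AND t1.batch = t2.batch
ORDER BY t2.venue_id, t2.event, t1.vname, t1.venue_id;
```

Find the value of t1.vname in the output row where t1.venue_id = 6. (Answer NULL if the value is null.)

LEFT JOIN keeps every row from `venues`; unmatched rows get NULL for `bookings`'s columns.
Matching on t1.venue_id = t2.venue_id AND t1.batch = t2.batch. A NULL in a compared column never satisfies the condition.
- venue_id=6, batch=TH: no t2 row matches, row kept with t2 columns NULL.
- venue_id=7, batch=NU: no t2 row matches, row kept with t2 columns NULL.
- venue_id=8, batch=NU: no t2 row matches, row kept with t2 columns NULL.
- venue_id=5, batch=NU: no t2 row matches, row kept with t2 columns NULL.
- venue_id=7, batch=NU: no t2 row matches, row kept with t2 columns NULL.
- venue_id=7, batch=TH: no t2 row matches, row kept with t2 columns NULL.
- venue_id=NULL, batch=NU: no t2 row matches, row kept with t2 columns NULL.

Forum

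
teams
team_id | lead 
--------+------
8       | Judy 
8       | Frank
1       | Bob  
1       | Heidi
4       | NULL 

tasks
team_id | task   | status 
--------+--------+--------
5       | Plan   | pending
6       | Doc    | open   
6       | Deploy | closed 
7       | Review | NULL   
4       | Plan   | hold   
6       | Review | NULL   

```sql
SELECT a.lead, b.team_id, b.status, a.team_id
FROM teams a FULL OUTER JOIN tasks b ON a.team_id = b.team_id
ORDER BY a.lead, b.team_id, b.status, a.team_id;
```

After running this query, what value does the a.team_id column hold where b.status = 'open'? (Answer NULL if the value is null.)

NULL

FULL OUTER JOIN keeps every row from both sides; unmatched rows get NULL for the other side's columns.
Matching on a.team_id = b.team_id.
- a[0] team_id=8 → no match; kept with NULLs on the b side.
- a[1] team_id=8 → no match; kept with NULLs on the b side.
- a[2] team_id=1 → no match; kept with NULLs on the b side.
- a[3] team_id=1 → no match; kept with NULLs on the b side.
- a[4] team_id=4 → 1 match(es) in b → 1 row(s).
- 5 b row(s) had no a match → kept, a columns NULL.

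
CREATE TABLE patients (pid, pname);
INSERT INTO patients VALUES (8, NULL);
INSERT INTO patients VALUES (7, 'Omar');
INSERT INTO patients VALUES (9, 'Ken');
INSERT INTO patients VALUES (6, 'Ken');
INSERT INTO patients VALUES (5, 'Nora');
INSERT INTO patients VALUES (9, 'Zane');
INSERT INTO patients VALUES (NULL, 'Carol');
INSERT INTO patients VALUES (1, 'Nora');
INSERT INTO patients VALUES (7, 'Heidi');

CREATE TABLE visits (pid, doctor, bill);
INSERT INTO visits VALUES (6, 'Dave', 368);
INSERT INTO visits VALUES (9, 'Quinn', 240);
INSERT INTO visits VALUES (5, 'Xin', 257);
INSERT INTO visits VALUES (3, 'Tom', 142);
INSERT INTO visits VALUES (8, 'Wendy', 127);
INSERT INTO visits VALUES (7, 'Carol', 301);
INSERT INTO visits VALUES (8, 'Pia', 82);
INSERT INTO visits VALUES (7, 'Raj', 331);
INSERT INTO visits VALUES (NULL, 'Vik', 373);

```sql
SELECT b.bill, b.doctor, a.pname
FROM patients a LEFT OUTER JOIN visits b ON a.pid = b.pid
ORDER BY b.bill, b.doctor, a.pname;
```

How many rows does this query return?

12

LEFT JOIN keeps every row from `patients`; unmatched rows get NULL for `visits`'s columns.
Matching on a.pid = b.pid. A NULL in a compared column never satisfies the condition.
- a[0] pid=8 → 2 match(es) in b → 2 row(s).
- a[1] pid=7 → 2 match(es) in b → 2 row(s).
- a[2] pid=9 → 1 match(es) in b → 1 row(s).
- a[3] pid=6 → 1 match(es) in b → 1 row(s).
- a[4] pid=5 → 1 match(es) in b → 1 row(s).
- a[5] pid=9 → 1 match(es) in b → 1 row(s).
- a[6] pid=NULL → no match; kept with NULLs on the b side.
- a[7] pid=1 → no match; kept with NULLs on the b side.
- a[8] pid=7 → 2 match(es) in b → 2 row(s).
Total: 10 matched + 2 padded = 12 rows.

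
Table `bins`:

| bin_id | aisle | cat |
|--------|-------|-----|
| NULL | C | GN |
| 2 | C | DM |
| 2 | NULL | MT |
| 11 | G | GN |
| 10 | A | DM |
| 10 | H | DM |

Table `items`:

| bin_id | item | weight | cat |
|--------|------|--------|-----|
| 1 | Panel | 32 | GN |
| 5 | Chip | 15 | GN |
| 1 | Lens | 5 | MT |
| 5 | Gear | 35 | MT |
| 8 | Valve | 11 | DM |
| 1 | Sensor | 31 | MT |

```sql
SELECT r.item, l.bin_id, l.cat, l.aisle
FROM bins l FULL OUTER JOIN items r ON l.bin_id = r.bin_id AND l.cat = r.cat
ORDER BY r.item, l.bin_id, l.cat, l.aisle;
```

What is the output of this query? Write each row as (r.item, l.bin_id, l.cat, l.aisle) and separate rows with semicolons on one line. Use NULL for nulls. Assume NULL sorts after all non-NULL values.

FULL OUTER JOIN keeps every row from both sides; unmatched rows get NULL for the other side's columns.
Matching on l.bin_id = r.bin_id AND l.cat = r.cat. A NULL in a compared column never satisfies the condition.
- l[0] bin_id=NULL, cat=GN → no match; kept with NULLs on the r side.
- l[1] bin_id=2, cat=DM → no match; kept with NULLs on the r side.
- l[2] bin_id=2, cat=MT → no match; kept with NULLs on the r side.
- l[3] bin_id=11, cat=GN → no match; kept with NULLs on the r side.
- l[4] bin_id=10, cat=DM → no match; kept with NULLs on the r side.
- l[5] bin_id=10, cat=DM → no match; kept with NULLs on the r side.
- 6 row(s) from r found no l partner → padded with NULL.

(Chip, NULL, NULL, NULL); (Gear, NULL, NULL, NULL); (Lens, NULL, NULL, NULL); (Panel, NULL, NULL, NULL); (Sensor, NULL, NULL, NULL); (Valve, NULL, NULL, NULL); (NULL, 2, DM, C); (NULL, 2, MT, NULL); (NULL, 10, DM, A); (NULL, 10, DM, H); (NULL, 11, GN, G); (NULL, NULL, GN, C)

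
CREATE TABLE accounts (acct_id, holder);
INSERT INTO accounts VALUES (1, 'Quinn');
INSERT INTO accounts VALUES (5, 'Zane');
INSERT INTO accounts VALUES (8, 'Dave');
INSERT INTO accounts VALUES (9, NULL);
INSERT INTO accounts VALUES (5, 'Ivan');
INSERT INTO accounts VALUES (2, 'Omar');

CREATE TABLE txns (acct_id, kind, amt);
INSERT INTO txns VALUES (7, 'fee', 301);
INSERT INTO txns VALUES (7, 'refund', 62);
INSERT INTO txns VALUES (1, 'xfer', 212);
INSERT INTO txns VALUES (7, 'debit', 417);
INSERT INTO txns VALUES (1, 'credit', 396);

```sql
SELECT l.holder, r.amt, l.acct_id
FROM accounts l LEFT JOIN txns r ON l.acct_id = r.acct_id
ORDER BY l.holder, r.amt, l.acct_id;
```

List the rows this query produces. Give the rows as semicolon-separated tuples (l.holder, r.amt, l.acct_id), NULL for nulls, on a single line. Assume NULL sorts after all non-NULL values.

LEFT JOIN keeps every row from `accounts`; unmatched rows get NULL for `txns`'s columns.
Matching on l.acct_id = r.acct_id.
Matched pairs: 2; unmatched l rows kept: 5.

(Dave, NULL, 8); (Ivan, NULL, 5); (Omar, NULL, 2); (Quinn, 212, 1); (Quinn, 396, 1); (Zane, NULL, 5); (NULL, NULL, 9)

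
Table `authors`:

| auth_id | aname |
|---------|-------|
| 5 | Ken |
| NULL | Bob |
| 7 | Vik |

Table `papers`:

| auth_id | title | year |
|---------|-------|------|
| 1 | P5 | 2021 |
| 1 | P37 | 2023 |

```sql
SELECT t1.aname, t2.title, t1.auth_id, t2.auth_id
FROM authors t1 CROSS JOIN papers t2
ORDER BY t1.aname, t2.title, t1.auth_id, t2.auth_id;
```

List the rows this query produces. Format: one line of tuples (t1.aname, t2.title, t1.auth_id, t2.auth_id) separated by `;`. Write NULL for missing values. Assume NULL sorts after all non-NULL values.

(Bob, P37, NULL, 1); (Bob, P5, NULL, 1); (Ken, P37, 5, 1); (Ken, P5, 5, 1); (Vik, P37, 7, 1); (Vik, P5, 7, 1)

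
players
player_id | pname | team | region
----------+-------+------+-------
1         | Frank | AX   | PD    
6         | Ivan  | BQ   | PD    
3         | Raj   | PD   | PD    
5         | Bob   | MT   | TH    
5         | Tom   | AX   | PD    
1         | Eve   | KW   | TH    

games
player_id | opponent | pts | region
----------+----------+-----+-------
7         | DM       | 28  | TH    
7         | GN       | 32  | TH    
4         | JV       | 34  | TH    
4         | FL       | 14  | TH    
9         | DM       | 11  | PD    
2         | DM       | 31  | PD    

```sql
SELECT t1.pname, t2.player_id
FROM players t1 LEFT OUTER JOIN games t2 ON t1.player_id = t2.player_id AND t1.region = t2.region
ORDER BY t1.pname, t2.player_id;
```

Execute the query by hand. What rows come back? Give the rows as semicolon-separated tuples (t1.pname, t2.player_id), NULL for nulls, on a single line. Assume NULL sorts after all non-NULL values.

LEFT JOIN keeps every row from `players`; unmatched rows get NULL for `games`'s columns.
Matching on t1.player_id = t2.player_id AND t1.region = t2.region.
- t1[0] player_id=1, region=PD → no match; kept with NULLs on the t2 side.
- t1[1] player_id=6, region=PD → no match; kept with NULLs on the t2 side.
- t1[2] player_id=3, region=PD → no match; kept with NULLs on the t2 side.
- t1[3] player_id=5, region=TH → no match; kept with NULLs on the t2 side.
- t1[4] player_id=5, region=PD → no match; kept with NULLs on the t2 side.
- t1[5] player_id=1, region=TH → no match; kept with NULLs on the t2 side.
After projecting and ordering:
t1.pname | t2.player_id
Bob | NULL
Eve | NULL
Frank | NULL
Ivan | NULL
Raj | NULL
Tom | NULL

(Bob, NULL); (Eve, NULL); (Frank, NULL); (Ivan, NULL); (Raj, NULL); (Tom, NULL)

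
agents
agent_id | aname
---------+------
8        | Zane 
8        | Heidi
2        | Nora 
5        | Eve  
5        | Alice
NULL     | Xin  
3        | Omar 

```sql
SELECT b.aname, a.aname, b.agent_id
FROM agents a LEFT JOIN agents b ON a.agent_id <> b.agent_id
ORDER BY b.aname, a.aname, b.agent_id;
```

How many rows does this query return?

LEFT JOIN keeps every row from `agents a`; unmatched rows get NULL for `agents b`'s columns.
Matching on a.agent_id <> b.agent_id. A NULL in a compared column never satisfies the condition.
Matched pairs: 26; unmatched a rows kept: 1.
Total: 26 matched + 1 padded = 27 rows.

27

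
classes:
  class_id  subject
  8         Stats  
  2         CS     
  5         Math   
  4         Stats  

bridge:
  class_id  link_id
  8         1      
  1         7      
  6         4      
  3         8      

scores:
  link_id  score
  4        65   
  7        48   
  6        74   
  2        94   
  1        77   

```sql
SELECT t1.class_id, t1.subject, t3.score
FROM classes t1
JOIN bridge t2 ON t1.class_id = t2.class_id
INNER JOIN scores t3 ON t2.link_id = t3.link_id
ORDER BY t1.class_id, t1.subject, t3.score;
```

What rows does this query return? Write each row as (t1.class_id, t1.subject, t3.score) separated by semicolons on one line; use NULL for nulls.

(8, Stats, 77)

Joins associate left-to-right: classes INNER JOIN bridge on class_id gives 1 intermediate row(s).
Then INNER JOIN `scores t3` on link_id: keep only rows whose t2.link_id appears in t3.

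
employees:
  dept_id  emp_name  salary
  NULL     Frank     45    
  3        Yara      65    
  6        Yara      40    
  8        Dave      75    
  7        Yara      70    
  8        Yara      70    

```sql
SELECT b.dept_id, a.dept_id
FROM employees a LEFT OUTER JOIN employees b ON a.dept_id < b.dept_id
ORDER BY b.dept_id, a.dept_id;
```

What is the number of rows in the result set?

12

LEFT JOIN keeps every row from `employees a`; unmatched rows get NULL for `employees b`'s columns.
Matching on a.dept_id < b.dept_id. A NULL in a compared column never satisfies the condition.
Matched pairs: 9; unmatched a rows kept: 3.
Total: 9 matched + 3 padded = 12 rows.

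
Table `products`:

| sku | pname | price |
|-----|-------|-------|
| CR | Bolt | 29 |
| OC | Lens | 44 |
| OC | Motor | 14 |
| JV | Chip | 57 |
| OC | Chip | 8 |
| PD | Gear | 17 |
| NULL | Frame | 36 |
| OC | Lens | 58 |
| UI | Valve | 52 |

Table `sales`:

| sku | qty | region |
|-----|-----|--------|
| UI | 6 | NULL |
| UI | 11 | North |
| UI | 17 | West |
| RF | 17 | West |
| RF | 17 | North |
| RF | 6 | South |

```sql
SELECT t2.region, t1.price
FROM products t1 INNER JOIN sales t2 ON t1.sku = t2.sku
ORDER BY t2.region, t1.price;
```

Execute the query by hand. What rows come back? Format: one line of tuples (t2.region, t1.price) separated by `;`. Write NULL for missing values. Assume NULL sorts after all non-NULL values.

(North, 52); (West, 52); (NULL, 52)

INNER JOIN keeps only pairs where the ON condition holds.
Matching on t1.sku = t2.sku. A NULL in a compared column never satisfies the condition.
Matched pairs: 3.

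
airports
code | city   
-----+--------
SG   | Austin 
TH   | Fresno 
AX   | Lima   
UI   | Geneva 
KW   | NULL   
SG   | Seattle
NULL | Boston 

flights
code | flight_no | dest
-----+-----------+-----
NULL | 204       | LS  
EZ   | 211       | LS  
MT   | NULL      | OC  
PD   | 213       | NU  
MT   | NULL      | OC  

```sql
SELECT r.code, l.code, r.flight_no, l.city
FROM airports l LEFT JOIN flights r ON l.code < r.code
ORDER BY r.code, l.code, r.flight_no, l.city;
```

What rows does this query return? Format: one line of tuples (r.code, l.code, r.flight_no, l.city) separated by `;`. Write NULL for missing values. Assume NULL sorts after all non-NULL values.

LEFT JOIN keeps every row from `airports`; unmatched rows get NULL for `flights`'s columns.
Matching on l.code < r.code. A NULL in a compared column never satisfies the condition.
- l[0] code=SG → no match; kept with NULLs on the r side.
- l[1] code=TH → no match; kept with NULLs on the r side.
- l[2] code=AX → 4 match(es) in r → 4 row(s).
- l[3] code=UI → no match; kept with NULLs on the r side.
- l[4] code=KW → 3 match(es) in r → 3 row(s).
- l[5] code=SG → no match; kept with NULLs on the r side.
- l[6] code=NULL → no match; kept with NULLs on the r side.

(EZ, AX, 211, Lima); (MT, AX, NULL, Lima); (MT, AX, NULL, Lima); (MT, KW, NULL, NULL); (MT, KW, NULL, NULL); (PD, AX, 213, Lima); (PD, KW, 213, NULL); (NULL, SG, NULL, Austin); (NULL, SG, NULL, Seattle); (NULL, TH, NULL, Fresno); (NULL, UI, NULL, Geneva); (NULL, NULL, NULL, Boston)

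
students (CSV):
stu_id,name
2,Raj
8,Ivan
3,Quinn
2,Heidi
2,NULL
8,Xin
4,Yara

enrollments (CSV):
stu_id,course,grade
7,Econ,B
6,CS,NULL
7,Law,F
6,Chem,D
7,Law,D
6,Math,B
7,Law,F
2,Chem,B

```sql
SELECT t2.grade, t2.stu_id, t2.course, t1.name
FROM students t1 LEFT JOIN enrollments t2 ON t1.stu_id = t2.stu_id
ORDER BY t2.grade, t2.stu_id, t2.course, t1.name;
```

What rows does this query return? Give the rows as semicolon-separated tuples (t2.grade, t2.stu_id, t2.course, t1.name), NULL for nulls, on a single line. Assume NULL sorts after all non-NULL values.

(B, 2, Chem, Heidi); (B, 2, Chem, Raj); (B, 2, Chem, NULL); (NULL, NULL, NULL, Ivan); (NULL, NULL, NULL, Quinn); (NULL, NULL, NULL, Xin); (NULL, NULL, NULL, Yara)

LEFT JOIN keeps every row from `students`; unmatched rows get NULL for `enrollments`'s columns.
Matching on t1.stu_id = t2.stu_id.
Matched pairs: 3; unmatched t1 rows kept: 4.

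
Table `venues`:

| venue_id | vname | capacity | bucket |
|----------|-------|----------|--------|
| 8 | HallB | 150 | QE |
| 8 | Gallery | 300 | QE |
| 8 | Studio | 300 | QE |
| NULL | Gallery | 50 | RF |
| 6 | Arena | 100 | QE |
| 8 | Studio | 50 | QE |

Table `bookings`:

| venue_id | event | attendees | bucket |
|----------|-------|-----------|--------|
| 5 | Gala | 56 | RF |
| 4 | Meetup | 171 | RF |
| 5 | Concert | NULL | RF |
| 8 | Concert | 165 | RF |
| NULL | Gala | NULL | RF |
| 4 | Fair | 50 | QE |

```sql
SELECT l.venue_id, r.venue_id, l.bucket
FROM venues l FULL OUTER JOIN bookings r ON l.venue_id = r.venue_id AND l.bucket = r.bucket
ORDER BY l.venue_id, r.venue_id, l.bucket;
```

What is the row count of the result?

12

FULL OUTER JOIN keeps every row from both sides; unmatched rows get NULL for the other side's columns.
Matching on l.venue_id = r.venue_id AND l.bucket = r.bucket. A NULL in a compared column never satisfies the condition.
Matched pairs: 0; unmatched l rows kept: 6; unmatched r rows kept: 6.
Total: 0 matched + 12 padded = 12 rows.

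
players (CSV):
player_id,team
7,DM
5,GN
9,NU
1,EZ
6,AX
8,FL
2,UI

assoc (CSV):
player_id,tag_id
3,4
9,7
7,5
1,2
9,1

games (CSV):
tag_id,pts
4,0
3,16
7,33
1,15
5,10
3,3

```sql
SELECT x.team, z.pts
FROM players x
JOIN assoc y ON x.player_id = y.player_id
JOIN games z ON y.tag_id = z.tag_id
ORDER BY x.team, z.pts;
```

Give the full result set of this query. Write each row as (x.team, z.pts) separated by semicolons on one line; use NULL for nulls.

(DM, 10); (NU, 15); (NU, 33)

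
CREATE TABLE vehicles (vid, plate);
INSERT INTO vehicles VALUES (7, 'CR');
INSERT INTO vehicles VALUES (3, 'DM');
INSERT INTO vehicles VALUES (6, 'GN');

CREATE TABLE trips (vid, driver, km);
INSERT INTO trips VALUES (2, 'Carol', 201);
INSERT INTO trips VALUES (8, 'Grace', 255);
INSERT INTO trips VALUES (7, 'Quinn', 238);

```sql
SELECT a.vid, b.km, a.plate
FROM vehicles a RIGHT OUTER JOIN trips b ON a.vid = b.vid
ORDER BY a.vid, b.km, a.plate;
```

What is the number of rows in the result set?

RIGHT JOIN keeps every row from `trips`; unmatched rows get NULL for `vehicles`'s columns.
Matching on a.vid = b.vid.
Matched pairs: 1; unmatched b rows kept: 2.
Total: 1 matched + 2 padded = 3 rows.

3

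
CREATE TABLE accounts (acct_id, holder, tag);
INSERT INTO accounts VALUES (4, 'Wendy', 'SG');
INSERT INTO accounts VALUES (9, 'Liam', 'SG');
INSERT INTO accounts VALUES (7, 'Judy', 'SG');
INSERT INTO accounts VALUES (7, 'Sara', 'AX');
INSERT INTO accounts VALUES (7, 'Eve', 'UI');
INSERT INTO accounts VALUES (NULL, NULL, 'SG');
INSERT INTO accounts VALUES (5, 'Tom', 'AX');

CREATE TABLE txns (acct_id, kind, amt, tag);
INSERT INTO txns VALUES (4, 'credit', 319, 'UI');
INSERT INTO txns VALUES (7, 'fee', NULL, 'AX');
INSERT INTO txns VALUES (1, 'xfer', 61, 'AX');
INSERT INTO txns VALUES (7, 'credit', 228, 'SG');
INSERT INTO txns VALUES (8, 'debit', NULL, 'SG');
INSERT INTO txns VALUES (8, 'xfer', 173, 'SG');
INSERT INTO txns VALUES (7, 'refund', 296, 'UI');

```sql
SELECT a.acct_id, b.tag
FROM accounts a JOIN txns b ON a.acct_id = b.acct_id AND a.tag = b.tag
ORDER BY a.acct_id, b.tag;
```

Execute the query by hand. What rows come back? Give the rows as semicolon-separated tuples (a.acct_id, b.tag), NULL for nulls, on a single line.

(7, AX); (7, SG); (7, UI)

INNER JOIN keeps only pairs where the ON condition holds.
Matching on a.acct_id = b.acct_id AND a.tag = b.tag. A NULL in a compared column never satisfies the condition.
Matched pairs: 3.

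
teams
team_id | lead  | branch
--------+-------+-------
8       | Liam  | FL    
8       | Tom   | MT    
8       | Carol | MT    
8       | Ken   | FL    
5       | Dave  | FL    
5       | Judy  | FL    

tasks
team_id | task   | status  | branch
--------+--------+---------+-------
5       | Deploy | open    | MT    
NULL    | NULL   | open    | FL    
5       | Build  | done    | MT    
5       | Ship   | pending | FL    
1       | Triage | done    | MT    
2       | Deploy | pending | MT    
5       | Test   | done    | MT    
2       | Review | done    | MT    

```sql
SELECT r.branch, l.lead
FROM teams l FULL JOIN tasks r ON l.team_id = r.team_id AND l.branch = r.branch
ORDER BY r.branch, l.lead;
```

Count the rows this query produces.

FULL OUTER JOIN keeps every row from both sides; unmatched rows get NULL for the other side's columns.
Matching on l.team_id = r.team_id AND l.branch = r.branch. A NULL in a compared column never satisfies the condition.
Matched pairs: 2; unmatched l rows kept: 4; unmatched r rows kept: 7.
Total: 2 matched + 11 padded = 13 rows.

13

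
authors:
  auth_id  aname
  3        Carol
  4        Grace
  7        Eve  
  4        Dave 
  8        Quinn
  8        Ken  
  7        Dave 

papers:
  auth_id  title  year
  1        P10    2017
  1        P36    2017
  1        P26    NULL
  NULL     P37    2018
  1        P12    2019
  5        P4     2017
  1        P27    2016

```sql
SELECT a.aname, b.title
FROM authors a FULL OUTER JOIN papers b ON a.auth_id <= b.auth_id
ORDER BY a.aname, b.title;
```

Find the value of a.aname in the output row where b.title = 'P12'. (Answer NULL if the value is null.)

NULL

FULL OUTER JOIN keeps every row from both sides; unmatched rows get NULL for the other side's columns.
Matching on a.auth_id <= b.auth_id. A NULL in a compared column never satisfies the condition.
Matched pairs: 3; unmatched a rows kept: 4; unmatched b rows kept: 6.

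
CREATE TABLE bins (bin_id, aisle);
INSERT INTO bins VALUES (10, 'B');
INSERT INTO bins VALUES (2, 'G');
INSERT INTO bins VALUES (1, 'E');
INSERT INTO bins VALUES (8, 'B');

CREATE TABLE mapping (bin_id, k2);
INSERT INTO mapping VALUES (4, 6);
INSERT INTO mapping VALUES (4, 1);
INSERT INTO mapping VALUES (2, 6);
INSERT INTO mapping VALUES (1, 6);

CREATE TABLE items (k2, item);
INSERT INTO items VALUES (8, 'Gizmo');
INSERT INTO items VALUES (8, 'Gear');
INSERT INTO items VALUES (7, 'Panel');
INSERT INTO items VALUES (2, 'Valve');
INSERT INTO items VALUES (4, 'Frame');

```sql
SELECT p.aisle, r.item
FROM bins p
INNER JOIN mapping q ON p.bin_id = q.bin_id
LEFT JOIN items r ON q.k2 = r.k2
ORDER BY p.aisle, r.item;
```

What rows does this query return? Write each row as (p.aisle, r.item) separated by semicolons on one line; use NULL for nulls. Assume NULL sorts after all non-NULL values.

Step 1 — p INNER JOIN q on bin_id → 2 row(s).
Then LEFT JOIN `items r` on k2: each of those 2 rows is kept; rows whose q.k2 has no match in r get NULL for r's columns.

(E, NULL); (G, NULL)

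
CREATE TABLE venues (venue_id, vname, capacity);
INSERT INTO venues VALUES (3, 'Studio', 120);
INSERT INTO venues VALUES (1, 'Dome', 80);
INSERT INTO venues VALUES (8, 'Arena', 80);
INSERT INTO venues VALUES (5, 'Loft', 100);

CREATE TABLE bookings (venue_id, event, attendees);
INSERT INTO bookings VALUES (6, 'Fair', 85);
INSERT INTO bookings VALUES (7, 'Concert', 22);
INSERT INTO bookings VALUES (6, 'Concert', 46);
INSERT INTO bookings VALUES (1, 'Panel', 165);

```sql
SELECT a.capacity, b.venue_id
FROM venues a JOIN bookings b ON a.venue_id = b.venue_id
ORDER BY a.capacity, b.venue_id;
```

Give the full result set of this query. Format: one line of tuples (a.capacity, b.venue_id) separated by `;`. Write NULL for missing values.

INNER JOIN keeps only pairs where the ON condition holds.
Matching on a.venue_id = b.venue_id.
- a row (venue_id=3): no match → dropped.
- a row (venue_id=1): matches 1 b row(s) → 1 output row(s).
- a row (venue_id=8): no match → dropped.
- a row (venue_id=5): no match → dropped.
After projecting and ordering:
a.capacity | b.venue_id
80 | 1

(80, 1)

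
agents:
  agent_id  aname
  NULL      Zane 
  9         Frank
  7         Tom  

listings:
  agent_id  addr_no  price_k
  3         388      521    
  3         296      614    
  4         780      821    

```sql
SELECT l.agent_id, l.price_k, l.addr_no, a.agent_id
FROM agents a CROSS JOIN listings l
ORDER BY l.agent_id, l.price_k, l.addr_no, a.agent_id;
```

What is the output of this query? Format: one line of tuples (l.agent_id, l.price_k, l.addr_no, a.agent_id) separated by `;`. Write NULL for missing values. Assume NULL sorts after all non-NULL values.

(3, 521, 388, 7); (3, 521, 388, 9); (3, 521, 388, NULL); (3, 614, 296, 7); (3, 614, 296, 9); (3, 614, 296, NULL); (4, 821, 780, 7); (4, 821, 780, 9); (4, 821, 780, NULL)

CROSS JOIN pairs every row of `agents` with every row of `listings`: 3 × 3 = 9 rows.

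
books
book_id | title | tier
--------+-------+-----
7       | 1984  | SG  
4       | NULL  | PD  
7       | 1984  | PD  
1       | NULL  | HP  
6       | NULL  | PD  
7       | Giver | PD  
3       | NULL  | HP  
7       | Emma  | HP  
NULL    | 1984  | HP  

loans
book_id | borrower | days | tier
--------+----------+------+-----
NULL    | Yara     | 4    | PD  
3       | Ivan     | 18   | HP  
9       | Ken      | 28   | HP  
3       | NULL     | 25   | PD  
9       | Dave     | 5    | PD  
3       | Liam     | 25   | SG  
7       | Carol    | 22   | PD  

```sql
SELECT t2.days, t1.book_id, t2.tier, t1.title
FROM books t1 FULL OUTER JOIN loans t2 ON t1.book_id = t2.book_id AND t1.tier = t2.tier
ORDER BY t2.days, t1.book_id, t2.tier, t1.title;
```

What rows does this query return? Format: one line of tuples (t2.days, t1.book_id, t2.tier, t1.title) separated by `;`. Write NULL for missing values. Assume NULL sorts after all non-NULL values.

FULL OUTER JOIN keeps every row from both sides; unmatched rows get NULL for the other side's columns.
Matching on t1.book_id = t2.book_id AND t1.tier = t2.tier. A NULL in a compared column never satisfies the condition.
- book_id=7, tier=SG: no t2 row matches, row kept with t2 columns NULL.
- book_id=4, tier=PD: no t2 row matches, row kept with t2 columns NULL.
- book_id=7, tier=PD: 1 matching t2 row(s), so 1 row(s) emitted.
- book_id=1, tier=HP: no t2 row matches, row kept with t2 columns NULL.
- book_id=6, tier=PD: no t2 row matches, row kept with t2 columns NULL.
- book_id=7, tier=PD: 1 matching t2 row(s), so 1 row(s) emitted.
- book_id=3, tier=HP: 1 matching t2 row(s), so 1 row(s) emitted.
- book_id=7, tier=HP: no t2 row matches, row kept with t2 columns NULL.
- book_id=NULL, tier=HP: no t2 row matches, row kept with t2 columns NULL.
- 5 t2 row(s) had no t1 match → kept, t1 columns NULL.

(4, NULL, PD, NULL); (5, NULL, PD, NULL); (18, 3, HP, NULL); (22, 7, PD, 1984); (22, 7, PD, Giver); (25, NULL, PD, NULL); (25, NULL, SG, NULL); (28, NULL, HP, NULL); (NULL, 1, NULL, NULL); (NULL, 4, NULL, NULL); (NULL, 6, NULL, NULL); (NULL, 7, NULL, 1984); (NULL, 7, NULL, Emma); (NULL, NULL, NULL, 1984)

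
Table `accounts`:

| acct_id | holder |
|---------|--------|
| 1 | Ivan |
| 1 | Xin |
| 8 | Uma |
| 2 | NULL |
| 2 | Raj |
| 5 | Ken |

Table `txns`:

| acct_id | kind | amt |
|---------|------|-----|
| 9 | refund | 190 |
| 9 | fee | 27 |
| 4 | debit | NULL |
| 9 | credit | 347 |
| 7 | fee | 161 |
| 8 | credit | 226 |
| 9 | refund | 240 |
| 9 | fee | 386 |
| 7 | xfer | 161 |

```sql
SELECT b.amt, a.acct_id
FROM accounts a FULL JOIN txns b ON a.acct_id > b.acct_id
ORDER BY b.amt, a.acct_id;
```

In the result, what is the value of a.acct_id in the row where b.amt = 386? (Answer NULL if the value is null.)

NULL

FULL OUTER JOIN keeps every row from both sides; unmatched rows get NULL for the other side's columns.
Matching on a.acct_id > b.acct_id.
- a[0] acct_id=1 → no match; kept with NULLs on the b side.
- a[1] acct_id=1 → no match; kept with NULLs on the b side.
- a[2] acct_id=8 → 3 match(es) in b → 3 row(s).
- a[3] acct_id=2 → no match; kept with NULLs on the b side.
- a[4] acct_id=2 → no match; kept with NULLs on the b side.
- a[5] acct_id=5 → 1 match(es) in b → 1 row(s).
- plus 6 unmatched b row(s), each kept with NULL a columns.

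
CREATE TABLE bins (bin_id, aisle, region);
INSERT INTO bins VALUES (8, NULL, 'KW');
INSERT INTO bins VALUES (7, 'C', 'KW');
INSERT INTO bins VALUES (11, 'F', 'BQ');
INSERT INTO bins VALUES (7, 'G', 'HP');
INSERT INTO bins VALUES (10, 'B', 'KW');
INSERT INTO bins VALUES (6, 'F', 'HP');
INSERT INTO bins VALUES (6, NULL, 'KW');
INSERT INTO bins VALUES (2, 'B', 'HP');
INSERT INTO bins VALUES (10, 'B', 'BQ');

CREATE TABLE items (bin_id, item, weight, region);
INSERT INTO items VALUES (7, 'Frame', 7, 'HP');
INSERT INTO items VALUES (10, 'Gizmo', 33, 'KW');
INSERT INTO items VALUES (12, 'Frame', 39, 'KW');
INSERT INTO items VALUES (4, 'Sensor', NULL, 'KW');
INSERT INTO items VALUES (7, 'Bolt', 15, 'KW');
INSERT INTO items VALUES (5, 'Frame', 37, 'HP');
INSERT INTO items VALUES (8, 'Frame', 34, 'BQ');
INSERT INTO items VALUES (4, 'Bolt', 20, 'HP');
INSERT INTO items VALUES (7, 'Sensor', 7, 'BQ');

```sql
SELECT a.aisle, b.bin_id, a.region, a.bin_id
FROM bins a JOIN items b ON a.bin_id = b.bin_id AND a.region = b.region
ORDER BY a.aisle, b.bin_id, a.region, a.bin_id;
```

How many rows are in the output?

3

INNER JOIN keeps only pairs where the ON condition holds.
Matching on a.bin_id = b.bin_id AND a.region = b.region.
Matched pairs: 3.
Total: 3 rows.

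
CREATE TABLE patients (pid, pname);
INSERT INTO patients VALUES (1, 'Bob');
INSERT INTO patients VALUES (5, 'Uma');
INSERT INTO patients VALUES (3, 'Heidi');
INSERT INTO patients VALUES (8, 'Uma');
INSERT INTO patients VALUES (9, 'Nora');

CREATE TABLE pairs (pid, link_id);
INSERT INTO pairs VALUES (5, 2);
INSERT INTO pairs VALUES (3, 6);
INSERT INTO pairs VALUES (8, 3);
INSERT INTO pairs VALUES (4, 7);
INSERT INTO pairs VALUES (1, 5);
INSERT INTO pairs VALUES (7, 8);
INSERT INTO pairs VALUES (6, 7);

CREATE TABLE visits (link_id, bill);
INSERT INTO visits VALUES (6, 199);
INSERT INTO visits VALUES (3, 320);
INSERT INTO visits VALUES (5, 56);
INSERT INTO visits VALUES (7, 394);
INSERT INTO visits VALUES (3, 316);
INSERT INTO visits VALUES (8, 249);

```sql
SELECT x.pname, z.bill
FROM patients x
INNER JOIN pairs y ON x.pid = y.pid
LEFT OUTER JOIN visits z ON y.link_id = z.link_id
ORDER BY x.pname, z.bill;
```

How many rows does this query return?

Step 1 — x INNER JOIN y on pid → 4 row(s).
Then LEFT JOIN `visits z` on link_id: each of those 4 rows is kept; rows whose y.link_id has no match in z get NULL for z's columns.
Result: 5 row(s).

5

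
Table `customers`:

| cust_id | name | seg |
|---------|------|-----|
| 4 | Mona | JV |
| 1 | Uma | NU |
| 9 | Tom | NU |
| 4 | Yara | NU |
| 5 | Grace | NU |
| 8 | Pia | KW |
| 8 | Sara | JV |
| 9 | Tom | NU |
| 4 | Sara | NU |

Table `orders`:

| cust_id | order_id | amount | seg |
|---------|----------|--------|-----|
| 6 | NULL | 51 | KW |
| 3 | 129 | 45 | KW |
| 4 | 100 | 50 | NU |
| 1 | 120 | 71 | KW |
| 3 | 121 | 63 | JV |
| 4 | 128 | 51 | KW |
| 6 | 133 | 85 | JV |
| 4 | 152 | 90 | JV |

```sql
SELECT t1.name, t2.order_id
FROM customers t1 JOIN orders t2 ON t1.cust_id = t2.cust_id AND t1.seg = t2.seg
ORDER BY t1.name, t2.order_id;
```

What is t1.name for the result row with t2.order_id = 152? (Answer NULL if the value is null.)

Mona

INNER JOIN keeps only pairs where the ON condition holds.
Matching on t1.cust_id = t2.cust_id AND t1.seg = t2.seg.
Matched pairs: 3.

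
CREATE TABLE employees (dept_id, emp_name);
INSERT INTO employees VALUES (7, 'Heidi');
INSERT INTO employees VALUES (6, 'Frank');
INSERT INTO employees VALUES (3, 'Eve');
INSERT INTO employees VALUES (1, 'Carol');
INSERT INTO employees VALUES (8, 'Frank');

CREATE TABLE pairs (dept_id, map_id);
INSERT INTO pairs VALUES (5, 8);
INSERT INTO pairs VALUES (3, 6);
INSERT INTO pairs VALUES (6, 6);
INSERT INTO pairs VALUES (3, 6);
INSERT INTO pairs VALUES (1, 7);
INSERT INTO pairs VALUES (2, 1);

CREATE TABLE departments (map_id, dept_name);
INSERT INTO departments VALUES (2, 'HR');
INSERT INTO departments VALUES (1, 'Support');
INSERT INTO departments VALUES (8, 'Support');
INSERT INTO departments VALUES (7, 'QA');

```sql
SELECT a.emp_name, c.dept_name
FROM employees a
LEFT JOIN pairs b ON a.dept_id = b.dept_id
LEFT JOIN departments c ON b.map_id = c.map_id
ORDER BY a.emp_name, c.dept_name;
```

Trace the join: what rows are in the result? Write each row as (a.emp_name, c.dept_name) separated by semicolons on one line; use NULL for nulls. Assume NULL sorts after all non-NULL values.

(Carol, QA); (Eve, NULL); (Eve, NULL); (Frank, NULL); (Frank, NULL); (Heidi, NULL)

Joins associate left-to-right: employees LEFT JOIN pairs on dept_id gives 6 intermediate row(s).
Then LEFT JOIN `departments c` on map_id: each of those 6 rows is kept; rows whose b.map_id has no match in c get NULL for c's columns.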